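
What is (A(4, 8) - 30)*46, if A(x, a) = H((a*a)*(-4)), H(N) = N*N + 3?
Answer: 3013414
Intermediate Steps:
H(N) = 3 + N² (H(N) = N² + 3 = 3 + N²)
A(x, a) = 3 + 16*a⁴ (A(x, a) = 3 + ((a*a)*(-4))² = 3 + (a²*(-4))² = 3 + (-4*a²)² = 3 + 16*a⁴)
(A(4, 8) - 30)*46 = ((3 + 16*8⁴) - 30)*46 = ((3 + 16*4096) - 30)*46 = ((3 + 65536) - 30)*46 = (65539 - 30)*46 = 65509*46 = 3013414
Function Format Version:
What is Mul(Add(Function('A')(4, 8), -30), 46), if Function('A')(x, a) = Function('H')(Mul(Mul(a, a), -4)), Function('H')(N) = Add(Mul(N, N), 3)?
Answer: 3013414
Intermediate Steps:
Function('H')(N) = Add(3, Pow(N, 2)) (Function('H')(N) = Add(Pow(N, 2), 3) = Add(3, Pow(N, 2)))
Function('A')(x, a) = Add(3, Mul(16, Pow(a, 4))) (Function('A')(x, a) = Add(3, Pow(Mul(Mul(a, a), -4), 2)) = Add(3, Pow(Mul(Pow(a, 2), -4), 2)) = Add(3, Pow(Mul(-4, Pow(a, 2)), 2)) = Add(3, Mul(16, Pow(a, 4))))
Mul(Add(Function('A')(4, 8), -30), 46) = Mul(Add(Add(3, Mul(16, Pow(8, 4))), -30), 46) = Mul(Add(Add(3, Mul(16, 4096)), -30), 46) = Mul(Add(Add(3, 65536), -30), 46) = Mul(Add(65539, -30), 46) = Mul(65509, 46) = 3013414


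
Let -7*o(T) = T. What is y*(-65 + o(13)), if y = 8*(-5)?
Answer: 18720/7 ≈ 2674.3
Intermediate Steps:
y = -40
o(T) = -T/7
y*(-65 + o(13)) = -40*(-65 - ⅐*13) = -40*(-65 - 13/7) = -40*(-468/7) = 18720/7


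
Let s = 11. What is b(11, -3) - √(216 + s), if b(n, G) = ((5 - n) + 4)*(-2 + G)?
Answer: 10 - √227 ≈ -5.0665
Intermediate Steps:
b(n, G) = (-2 + G)*(9 - n) (b(n, G) = (9 - n)*(-2 + G) = (-2 + G)*(9 - n))
b(11, -3) - √(216 + s) = (-18 + 2*11 + 9*(-3) - 1*(-3)*11) - √(216 + 11) = (-18 + 22 - 27 + 33) - √227 = 10 - √227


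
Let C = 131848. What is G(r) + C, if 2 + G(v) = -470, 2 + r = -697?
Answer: 131376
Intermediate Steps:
r = -699 (r = -2 - 697 = -699)
G(v) = -472 (G(v) = -2 - 470 = -472)
G(r) + C = -472 + 131848 = 131376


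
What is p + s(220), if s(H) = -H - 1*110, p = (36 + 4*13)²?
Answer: 7414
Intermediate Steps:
p = 7744 (p = (36 + 52)² = 88² = 7744)
s(H) = -110 - H (s(H) = -H - 110 = -110 - H)
p + s(220) = 7744 + (-110 - 1*220) = 7744 + (-110 - 220) = 7744 - 330 = 7414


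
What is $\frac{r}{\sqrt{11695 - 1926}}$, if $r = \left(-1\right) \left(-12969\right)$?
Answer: $\frac{12969 \sqrt{9769}}{9769} \approx 131.21$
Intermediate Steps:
$r = 12969$
$\frac{r}{\sqrt{11695 - 1926}} = \frac{12969}{\sqrt{11695 - 1926}} = \frac{12969}{\sqrt{9769}} = 12969 \frac{\sqrt{9769}}{9769} = \frac{12969 \sqrt{9769}}{9769}$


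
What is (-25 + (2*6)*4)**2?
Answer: 529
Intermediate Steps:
(-25 + (2*6)*4)**2 = (-25 + 12*4)**2 = (-25 + 48)**2 = 23**2 = 529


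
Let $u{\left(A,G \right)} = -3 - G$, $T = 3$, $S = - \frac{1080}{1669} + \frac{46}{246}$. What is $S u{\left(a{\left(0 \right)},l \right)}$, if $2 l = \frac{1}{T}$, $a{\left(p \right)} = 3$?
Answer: $\frac{1794607}{1231722} \approx 1.457$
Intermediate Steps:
$S = - \frac{94453}{205287}$ ($S = \left(-1080\right) \frac{1}{1669} + 46 \cdot \frac{1}{246} = - \frac{1080}{1669} + \frac{23}{123} = - \frac{94453}{205287} \approx -0.4601$)
$l = \frac{1}{6}$ ($l = \frac{1}{2 \cdot 3} = \frac{1}{2} \cdot \frac{1}{3} = \frac{1}{6} \approx 0.16667$)
$S u{\left(a{\left(0 \right)},l \right)} = - \frac{94453 \left(-3 - \frac{1}{6}\right)}{205287} = \left(- \frac{94453}{205287}\right) \left(- \frac{19}{6}\right) = \frac{1794607}{1231722}$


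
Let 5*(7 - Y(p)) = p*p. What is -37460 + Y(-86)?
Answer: -194661/5 ≈ -38932.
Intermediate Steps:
Y(p) = 7 - p**2/5 (Y(p) = 7 - p*p/5 = 7 - p**2/5)
-37460 + Y(-86) = -37460 + (7 - 1/5*(-86)**2) = -37460 + (7 - 1/5*7396) = -37460 + (7 - 7396/5) = -37460 - 7361/5 = -194661/5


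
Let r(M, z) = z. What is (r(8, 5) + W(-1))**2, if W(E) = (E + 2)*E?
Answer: 16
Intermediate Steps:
W(E) = E*(2 + E) (W(E) = (2 + E)*E = E*(2 + E))
(r(8, 5) + W(-1))**2 = (5 - (2 - 1))**2 = (5 - 1*1)**2 = (5 - 1)**2 = 4**2 = 16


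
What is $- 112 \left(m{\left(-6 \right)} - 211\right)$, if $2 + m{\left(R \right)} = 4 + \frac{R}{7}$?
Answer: $23504$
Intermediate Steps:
$m{\left(R \right)} = 2 + \frac{R}{7}$ ($m{\left(R \right)} = -2 + \left(4 + \frac{R}{7}\right) = 2 + \frac{R}{7}$)
$- 112 \left(m{\left(-6 \right)} - 211\right) = - 112 \left(\left(2 + \frac{1}{7} \left(-6\right)\right) - 211\right) = - 112 \left(\left(2 - \frac{6}{7}\right) - 211\right) = - 112 \left(\frac{8}{7} - 211\right) = \left(-112\right) \left(- \frac{1469}{7}\right) = 23504$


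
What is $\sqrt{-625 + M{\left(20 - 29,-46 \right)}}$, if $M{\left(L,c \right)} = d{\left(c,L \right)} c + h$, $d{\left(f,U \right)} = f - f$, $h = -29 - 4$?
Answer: $i \sqrt{658} \approx 25.652 i$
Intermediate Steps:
$h = -33$ ($h = -29 - 4 = -33$)
$d{\left(f,U \right)} = 0$
$M{\left(L,c \right)} = -33$ ($M{\left(L,c \right)} = 0 c - 33 = 0 - 33 = -33$)
$\sqrt{-625 + M{\left(20 - 29,-46 \right)}} = \sqrt{-625 - 33} = \sqrt{-658} = i \sqrt{658}$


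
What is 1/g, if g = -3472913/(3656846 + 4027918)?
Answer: -7684764/3472913 ≈ -2.2128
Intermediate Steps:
g = -3472913/7684764 ≈ -0.45192
1/g = 1/(-3472913/7684764) = -7684764/3472913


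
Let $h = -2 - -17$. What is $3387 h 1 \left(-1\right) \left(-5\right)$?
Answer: $254025$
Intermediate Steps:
$h = 15$ ($h = -2 + 17 = 15$)
$3387 h 1 \left(-1\right) \left(-5\right) = 3387 \cdot 15 \cdot 1 \left(-1\right) \left(-5\right) = 3387 \cdot 15 \left(\left(-1\right) \left(-5\right)\right) = 3387 \cdot 15 \cdot 5 = 3387 \cdot 75 = 254025$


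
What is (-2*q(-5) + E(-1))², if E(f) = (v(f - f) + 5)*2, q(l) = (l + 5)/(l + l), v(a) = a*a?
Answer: 100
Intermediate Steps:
v(a) = a²
q(l) = (5 + l)/(2*l) (q(l) = (5 + l)/((2*l)) = (5 + l)*(1/(2*l)) = (5 + l)/(2*l))
E(f) = 10 (E(f) = ((f - f)² + 5)*2 = (0² + 5)*2 = (0 + 5)*2 = 5*2 = 10)
(-2*q(-5) + E(-1))² = (-(5 - 5)/(-5) + 10)² = (-(-1)*0/5 + 10)² = (-2*0 + 10)² = (0 + 10)² = 10² = 100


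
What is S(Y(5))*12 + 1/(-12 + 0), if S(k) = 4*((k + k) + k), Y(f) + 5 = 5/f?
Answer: -6913/12 ≈ -576.08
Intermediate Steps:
Y(f) = -5 + 5/f
S(k) = 12*k (S(k) = 4*(2*k + k) = 4*(3*k) = 12*k)
S(Y(5))*12 + 1/(-12 + 0) = (12*(-5 + 5/5))*12 + 1/(-12 + 0) = (12*(-5 + 5*(⅕)))*12 + 1/(-12) = (12*(-5 + 1))*12 - 1/12 = (12*(-4))*12 - 1/12 = -48*12 - 1/12 = -576 - 1/12 = -6913/12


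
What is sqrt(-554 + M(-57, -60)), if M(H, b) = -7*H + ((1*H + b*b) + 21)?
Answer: sqrt(3409) ≈ 58.387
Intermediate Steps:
M(H, b) = 21 + b**2 - 6*H (M(H, b) = -7*H + ((H + b**2) + 21) = -7*H + (21 + H + b**2) = 21 + b**2 - 6*H)
sqrt(-554 + M(-57, -60)) = sqrt(-554 + (21 + (-60)**2 - 6*(-57))) = sqrt(-554 + (21 + 3600 + 342)) = sqrt(-554 + 3963) = sqrt(3409)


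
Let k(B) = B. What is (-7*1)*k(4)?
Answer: -28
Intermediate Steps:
(-7*1)*k(4) = -7*1*4 = -7*4 = -28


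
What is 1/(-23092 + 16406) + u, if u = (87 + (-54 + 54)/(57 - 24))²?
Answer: 50606333/6686 ≈ 7569.0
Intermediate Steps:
u = 7569 (u = (87 + 0/33)² = (87 + 0*(1/33))² = (87 + 0)² = 87² = 7569)
1/(-23092 + 16406) + u = 1/(-23092 + 16406) + 7569 = 1/(-6686) + 7569 = -1/6686 + 7569 = 50606333/6686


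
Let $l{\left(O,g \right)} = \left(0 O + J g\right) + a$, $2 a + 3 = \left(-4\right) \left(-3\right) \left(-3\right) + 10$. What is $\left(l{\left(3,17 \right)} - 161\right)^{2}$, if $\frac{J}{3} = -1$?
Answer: $\frac{205209}{4} \approx 51302.0$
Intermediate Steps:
$J = -3$ ($J = 3 \left(-1\right) = -3$)
$a = - \frac{29}{2}$ ($a = - \frac{3}{2} + \frac{\left(-4\right) \left(-3\right) \left(-3\right) + 10}{2} = - \frac{3}{2} + \frac{12 \left(-3\right) + 10}{2} = - \frac{3}{2} + \frac{-36 + 10}{2} = - \frac{3}{2} + \frac{1}{2} \left(-26\right) = - \frac{3}{2} - 13 = - \frac{29}{2} \approx -14.5$)
$l{\left(O,g \right)} = - \frac{29}{2} - 3 g$ ($l{\left(O,g \right)} = \left(0 O - 3 g\right) - \frac{29}{2} = \left(0 - 3 g\right) - \frac{29}{2} = - 3 g - \frac{29}{2} = - \frac{29}{2} - 3 g$)
$\left(l{\left(3,17 \right)} - 161\right)^{2} = \left(\left(- \frac{29}{2} - 51\right) - 161\right)^{2} = \left(- \frac{131}{2} - 161\right)^{2} = \left(- \frac{453}{2}\right)^{2} = \frac{205209}{4}$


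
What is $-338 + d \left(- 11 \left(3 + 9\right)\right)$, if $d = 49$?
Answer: $-6806$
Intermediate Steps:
$-338 + d \left(- 11 \left(3 + 9\right)\right) = -338 + 49 \left(- 11 \left(3 + 9\right)\right) = -338 + 49 \left(\left(-11\right) 12\right) = -338 + 49 \left(-132\right) = -338 - 6468 = -6806$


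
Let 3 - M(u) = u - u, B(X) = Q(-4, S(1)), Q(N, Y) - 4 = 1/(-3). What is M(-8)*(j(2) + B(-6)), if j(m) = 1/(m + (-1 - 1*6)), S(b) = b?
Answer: 52/5 ≈ 10.400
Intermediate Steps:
Q(N, Y) = 11/3 (Q(N, Y) = 4 + 1/(-3) = 4 + 1*(-⅓) = 4 - ⅓ = 11/3)
B(X) = 11/3
j(m) = 1/(-7 + m) (j(m) = 1/(m + (-1 - 6)) = 1/(m - 7) = 1/(-7 + m))
M(u) = 3 (M(u) = 3 - (u - u) = 3 - 1*0 = 3 + 0 = 3)
M(-8)*(j(2) + B(-6)) = 3*(1/(-7 + 2) + 11/3) = 3*(1/(-5) + 11/3) = 3*(-⅕ + 11/3) = 3*(52/15) = 52/5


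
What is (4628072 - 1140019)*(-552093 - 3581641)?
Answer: -14418683279902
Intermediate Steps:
(4628072 - 1140019)*(-552093 - 3581641) = 3488053*(-4133734) = -14418683279902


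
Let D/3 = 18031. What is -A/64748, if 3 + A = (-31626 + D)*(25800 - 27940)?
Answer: 48079383/64748 ≈ 742.56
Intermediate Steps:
D = 54093 (D = 3*18031 = 54093)
A = -48079383 (A = -3 + (-31626 + 54093)*(25800 - 27940) = -3 + 22467*(-2140) = -3 - 48079380 = -48079383)
-A/64748 = -(-48079383)/64748 = -1*(-48079383/64748) = 48079383/64748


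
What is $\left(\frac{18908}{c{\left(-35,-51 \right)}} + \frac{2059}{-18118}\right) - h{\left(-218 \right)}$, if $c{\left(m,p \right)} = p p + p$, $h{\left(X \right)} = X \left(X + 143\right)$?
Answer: $- \frac{377523695153}{23100450} \approx -16343.0$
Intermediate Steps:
$h{\left(X \right)} = X \left(143 + X\right)$
$c{\left(m,p \right)} = p + p^{2}$ ($c{\left(m,p \right)} = p^{2} + p = p + p^{2}$)
$\left(\frac{18908}{c{\left(-35,-51 \right)}} + \frac{2059}{-18118}\right) - h{\left(-218 \right)} = \left(\frac{18908}{\left(-51\right) \left(1 - 51\right)} + \frac{2059}{-18118}\right) - - 218 \left(143 - 218\right) = \left(\frac{18908}{\left(-51\right) \left(-50\right)} + 2059 \left(- \frac{1}{18118}\right)\right) - \left(-218\right) \left(-75\right) = \left(\frac{18908}{2550} - \frac{2059}{18118}\right) - 16350 = \left(18908 \cdot \frac{1}{2550} - \frac{2059}{18118}\right) - 16350 = \left(\frac{9454}{1275} - \frac{2059}{18118}\right) - 16350 = \frac{168662347}{23100450} - 16350 = - \frac{377523695153}{23100450}$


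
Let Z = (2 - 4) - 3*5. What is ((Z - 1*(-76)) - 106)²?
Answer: 2209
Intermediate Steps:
Z = -17 (Z = -2 - 15 = -17)
((Z - 1*(-76)) - 106)² = ((-17 - 1*(-76)) - 106)² = ((-17 + 76) - 106)² = (59 - 106)² = (-47)² = 2209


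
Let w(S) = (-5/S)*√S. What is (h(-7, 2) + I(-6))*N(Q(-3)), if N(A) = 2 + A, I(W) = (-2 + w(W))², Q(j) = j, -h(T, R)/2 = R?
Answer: 25/6 + 10*I*√6/3 ≈ 4.1667 + 8.165*I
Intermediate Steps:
h(T, R) = -2*R
w(S) = -5/√S
I(W) = (-2 - 5/√W)²
(h(-7, 2) + I(-6))*N(Q(-3)) = (-2*2 + (5 + 2*√(-6))²/(-6))*(2 - 3) = (-4 - (5 + 2*(I*√6))²/6)*(-1) = (-4 - (5 + 2*I*√6)²/6)*(-1) = 4 + (5 + 2*I*√6)²/6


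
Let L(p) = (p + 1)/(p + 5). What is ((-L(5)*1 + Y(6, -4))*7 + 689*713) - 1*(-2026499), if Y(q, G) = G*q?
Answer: 12587919/5 ≈ 2.5176e+6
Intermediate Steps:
L(p) = (1 + p)/(5 + p)
((-L(5)*1 + Y(6, -4))*7 + 689*713) - 1*(-2026499) = ((-(1 + 5)/(5 + 5)*1 - 4*6)*7 + 689*713) - 1*(-2026499) = ((-6/10*1 - 24)*7 + 491257) + 2026499 = ((-1*⅗*1 - 24)*7 + 491257) + 2026499 = ((-⅗*1 - 24)*7 + 491257) + 2026499 = ((-⅗ - 24)*7 + 491257) + 2026499 = (-123/5*7 + 491257) + 2026499 = (-861/5 + 491257) + 2026499 = 2455424/5 + 2026499 = 12587919/5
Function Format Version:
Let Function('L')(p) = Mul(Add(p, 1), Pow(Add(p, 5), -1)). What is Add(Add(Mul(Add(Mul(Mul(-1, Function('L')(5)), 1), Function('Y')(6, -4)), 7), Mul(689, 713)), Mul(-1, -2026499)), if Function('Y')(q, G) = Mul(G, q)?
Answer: Rational(12587919, 5) ≈ 2.5176e+6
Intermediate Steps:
Function('L')(p) = Mul(Pow(Add(5, p), -1), Add(1, p)) (Function('L')(p) = Mul(Add(1, p), Pow(Add(5, p), -1)) = Mul(Pow(Add(5, p), -1), Add(1, p)))
Add(Add(Mul(Add(Mul(Mul(-1, Function('L')(5)), 1), Function('Y')(6, -4)), 7), Mul(689, 713)), Mul(-1, -2026499)) = Add(Add(Mul(Add(Mul(Mul(-1, Mul(Pow(Add(5, 5), -1), Add(1, 5))), 1), Mul(-4, 6)), 7), Mul(689, 713)), Mul(-1, -2026499)) = Add(Add(Mul(Add(Mul(Mul(-1, Mul(Pow(10, -1), 6)), 1), -24), 7), 491257), 2026499) = Add(Add(Mul(Add(Mul(Mul(-1, Mul(Rational(1, 10), 6)), 1), -24), 7), 491257), 2026499) = Add(Add(Mul(Add(Mul(Mul(-1, Rational(3, 5)), 1), -24), 7), 491257), 2026499) = Add(Add(Mul(Add(Mul(Rational(-3, 5), 1), -24), 7), 491257), 2026499) = Add(Add(Mul(Add(Rational(-3, 5), -24), 7), 491257), 2026499) = Add(Add(Mul(Rational(-123, 5), 7), 491257), 2026499) = Add(Add(Rational(-861, 5), 491257), 2026499) = Add(Rational(2455424, 5), 2026499) = Rational(12587919, 5)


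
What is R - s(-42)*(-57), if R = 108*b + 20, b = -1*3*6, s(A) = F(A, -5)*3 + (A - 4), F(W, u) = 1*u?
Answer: -5401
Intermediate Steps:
F(W, u) = u
s(A) = -19 + A (s(A) = -5*3 + (A - 4) = -15 + (-4 + A) = -19 + A)
b = -18 (b = -3*6 = -18)
R = -1924 (R = 108*(-18) + 20 = -1944 + 20 = -1924)
R - s(-42)*(-57) = -1924 - (-19 - 42)*(-57) = -1924 - (-61)*(-57) = -1924 - 1*3477 = -1924 - 3477 = -5401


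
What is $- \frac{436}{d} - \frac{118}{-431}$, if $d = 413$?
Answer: $- \frac{139182}{178003} \approx -0.78191$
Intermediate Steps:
$- \frac{436}{d} - \frac{118}{-431} = - \frac{436}{413} - \frac{118}{-431} = \left(-436\right) \frac{1}{413} - - \frac{118}{431} = - \frac{436}{413} + \frac{118}{431} = - \frac{139182}{178003}$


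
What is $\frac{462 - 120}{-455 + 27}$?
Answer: $- \frac{171}{214} \approx -0.79907$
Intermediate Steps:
$\frac{462 - 120}{-455 + 27} = \frac{342}{-428} = 342 \left(- \frac{1}{428}\right) = - \frac{171}{214}$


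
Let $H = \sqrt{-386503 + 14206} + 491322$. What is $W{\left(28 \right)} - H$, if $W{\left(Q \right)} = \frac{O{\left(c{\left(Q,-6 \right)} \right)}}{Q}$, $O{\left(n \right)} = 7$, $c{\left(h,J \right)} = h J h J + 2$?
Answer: $- \frac{1965287}{4} - i \sqrt{372297} \approx -4.9132 \cdot 10^{5} - 610.16 i$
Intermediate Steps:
$c{\left(h,J \right)} = 2 + J^{2} h^{2}$ ($c{\left(h,J \right)} = J h h J + 2 = J h^{2} J + 2 = J^{2} h^{2} + 2 = 2 + J^{2} h^{2}$)
$W{\left(Q \right)} = \frac{7}{Q}$
$H = 491322 + i \sqrt{372297}$ ($H = \sqrt{-372297} + 491322 = i \sqrt{372297} + 491322 = 491322 + i \sqrt{372297} \approx 4.9132 \cdot 10^{5} + 610.16 i$)
$W{\left(28 \right)} - H = \frac{7}{28} - \left(491322 + i \sqrt{372297}\right) = 7 \cdot \frac{1}{28} - \left(491322 + i \sqrt{372297}\right) = \frac{1}{4} - \left(491322 + i \sqrt{372297}\right) = - \frac{1965287}{4} - i \sqrt{372297}$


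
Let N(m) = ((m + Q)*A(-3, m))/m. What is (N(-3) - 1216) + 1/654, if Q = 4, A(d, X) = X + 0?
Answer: -794609/654 ≈ -1215.0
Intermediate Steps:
A(d, X) = X
N(m) = 4 + m (N(m) = ((m + 4)*m)/m = ((4 + m)*m)/m = (m*(4 + m))/m = 4 + m)
(N(-3) - 1216) + 1/654 = ((4 - 3) - 1216) + 1/654 = (1 - 1216) + 1/654 = -1215 + 1/654 = -794609/654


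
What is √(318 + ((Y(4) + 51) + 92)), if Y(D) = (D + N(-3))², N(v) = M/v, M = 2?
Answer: √4249/3 ≈ 21.728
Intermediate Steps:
N(v) = 2/v
Y(D) = (-⅔ + D)² (Y(D) = (D + 2/(-3))² = (D + 2*(-⅓))² = (D - ⅔)² = (-⅔ + D)²)
√(318 + ((Y(4) + 51) + 92)) = √(318 + (((-2 + 3*4)²/9 + 51) + 92)) = √(318 + (((-2 + 12)²/9 + 51) + 92)) = √(318 + (((⅑)*10² + 51) + 92)) = √(318 + (((⅑)*100 + 51) + 92)) = √(318 + ((100/9 + 51) + 92)) = √(318 + (559/9 + 92)) = √(318 + 1387/9) = √(4249/9) = √4249/3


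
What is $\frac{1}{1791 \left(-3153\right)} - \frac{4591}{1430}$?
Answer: $- \frac{25925484023}{8075242890} \approx -3.2105$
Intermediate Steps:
$\frac{1}{1791 \left(-3153\right)} - \frac{4591}{1430} = \frac{1}{1791} \left(- \frac{1}{3153}\right) - \frac{4591}{1430} = - \frac{1}{5647023} - \frac{4591}{1430} = - \frac{25925484023}{8075242890}$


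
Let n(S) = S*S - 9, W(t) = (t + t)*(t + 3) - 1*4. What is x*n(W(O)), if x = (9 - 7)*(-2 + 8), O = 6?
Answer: 129684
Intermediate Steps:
W(t) = -4 + 2*t*(3 + t) (W(t) = (2*t)*(3 + t) - 4 = 2*t*(3 + t) - 4 = -4 + 2*t*(3 + t))
x = 12 (x = 2*6 = 12)
n(S) = -9 + S**2 (n(S) = S**2 - 9 = -9 + S**2)
x*n(W(O)) = 12*(-9 + (-4 + 2*6**2 + 6*6)**2) = 12*(-9 + (-4 + 2*36 + 36)**2) = 12*(-9 + (-4 + 72 + 36)**2) = 12*(-9 + 104**2) = 12*(-9 + 10816) = 12*10807 = 129684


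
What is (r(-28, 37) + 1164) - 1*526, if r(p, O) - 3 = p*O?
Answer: -395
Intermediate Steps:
r(p, O) = 3 + O*p (r(p, O) = 3 + p*O = 3 + O*p)
(r(-28, 37) + 1164) - 1*526 = ((3 + 37*(-28)) + 1164) - 1*526 = ((3 - 1036) + 1164) - 526 = (-1033 + 1164) - 526 = 131 - 526 = -395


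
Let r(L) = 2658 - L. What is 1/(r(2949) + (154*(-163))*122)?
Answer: -1/3062735 ≈ -3.2651e-7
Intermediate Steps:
1/(r(2949) + (154*(-163))*122) = 1/((2658 - 1*2949) + (154*(-163))*122) = 1/((2658 - 2949) - 25102*122) = 1/(-291 - 3062444) = 1/(-3062735) = -1/3062735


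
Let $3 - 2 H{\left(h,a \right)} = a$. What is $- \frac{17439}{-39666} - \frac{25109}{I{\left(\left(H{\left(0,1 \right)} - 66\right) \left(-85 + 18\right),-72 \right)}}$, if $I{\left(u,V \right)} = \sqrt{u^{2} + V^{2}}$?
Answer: $\frac{5813}{13222} - \frac{25109 \sqrt{18971209}}{18971209} \approx -5.3251$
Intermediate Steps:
$H{\left(h,a \right)} = \frac{3}{2} - \frac{a}{2}$
$I{\left(u,V \right)} = \sqrt{V^{2} + u^{2}}$
$- \frac{17439}{-39666} - \frac{25109}{I{\left(\left(H{\left(0,1 \right)} - 66\right) \left(-85 + 18\right),-72 \right)}} = - \frac{17439}{-39666} - \frac{25109}{\sqrt{\left(-72\right)^{2} + \left(\left(\left(\frac{3}{2} - \frac{1}{2}\right) - 66\right) \left(-85 + 18\right)\right)^{2}}} = \left(-17439\right) \left(- \frac{1}{39666}\right) - \frac{25109}{\sqrt{5184 + \left(\left(\left(\frac{3}{2} - \frac{1}{2}\right) - 66\right) \left(-67\right)\right)^{2}}} = \frac{5813}{13222} - \frac{25109}{\sqrt{5184 + \left(\left(1 - 66\right) \left(-67\right)\right)^{2}}} = \frac{5813}{13222} - \frac{25109}{\sqrt{5184 + \left(\left(-65\right) \left(-67\right)\right)^{2}}} = \frac{5813}{13222} - \frac{25109}{\sqrt{5184 + 4355^{2}}} = \frac{5813}{13222} - \frac{25109}{\sqrt{5184 + 18966025}} = \frac{5813}{13222} - \frac{25109}{\sqrt{18971209}} = \frac{5813}{13222} - 25109 \frac{\sqrt{18971209}}{18971209} = \frac{5813}{13222} - \frac{25109 \sqrt{18971209}}{18971209}$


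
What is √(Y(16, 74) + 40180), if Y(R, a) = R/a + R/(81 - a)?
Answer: 2*√673870603/259 ≈ 200.46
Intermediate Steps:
√(Y(16, 74) + 40180) = √(-81*16/(74*(-81 + 74)) + 40180) = √(-81*16*1/74/(-7) + 40180) = √(-81*16*1/74*(-⅐) + 40180) = √(648/259 + 40180) = √(10407268/259) = 2*√673870603/259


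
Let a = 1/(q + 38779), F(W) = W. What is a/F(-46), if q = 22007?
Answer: -1/2796156 ≈ -3.5763e-7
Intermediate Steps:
a = 1/60786 (a = 1/(22007 + 38779) = 1/60786 ≈ 1.6451e-5)
a/F(-46) = (1/60786)/(-46) = (1/60786)*(-1/46) = -1/2796156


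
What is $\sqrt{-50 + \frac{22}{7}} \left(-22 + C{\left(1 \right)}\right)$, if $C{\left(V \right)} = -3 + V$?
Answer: $- \frac{48 i \sqrt{574}}{7} \approx - 164.29 i$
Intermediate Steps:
$\sqrt{-50 + \frac{22}{7}} \left(-22 + C{\left(1 \right)}\right) = \sqrt{-50 + \frac{22}{7}} \left(-22 + \left(-3 + 1\right)\right) = \sqrt{-50 + 22 \cdot \frac{1}{7}} \left(-22 - 2\right) = \sqrt{-50 + \frac{22}{7}} \left(-24\right) = \sqrt{- \frac{328}{7}} \left(-24\right) = \frac{2 i \sqrt{574}}{7} \left(-24\right) = - \frac{48 i \sqrt{574}}{7}$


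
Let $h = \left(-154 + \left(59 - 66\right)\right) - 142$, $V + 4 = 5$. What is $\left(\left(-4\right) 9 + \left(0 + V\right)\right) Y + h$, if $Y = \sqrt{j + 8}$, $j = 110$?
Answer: $-303 - 35 \sqrt{118} \approx -683.2$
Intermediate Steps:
$V = 1$ ($V = -4 + 5 = 1$)
$Y = \sqrt{118}$ ($Y = \sqrt{110 + 8} = \sqrt{118} \approx 10.863$)
$h = -303$ ($h = \left(-154 + \left(59 - 66\right)\right) - 142 = \left(-154 - 7\right) - 142 = -161 - 142 = -303$)
$\left(\left(-4\right) 9 + \left(0 + V\right)\right) Y + h = \left(\left(-4\right) 9 + \left(0 + 1\right)\right) \sqrt{118} - 303 = \left(-36 + 1\right) \sqrt{118} - 303 = - 35 \sqrt{118} - 303 = -303 - 35 \sqrt{118}$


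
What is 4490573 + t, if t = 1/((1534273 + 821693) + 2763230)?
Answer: 22988123339309/5119196 ≈ 4.4906e+6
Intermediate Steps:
t = 1/5119196 (t = 1/(2355966 + 2763230) = 1/5119196 ≈ 1.9534e-7)
4490573 + t = 4490573 + 1/5119196 = 22988123339309/5119196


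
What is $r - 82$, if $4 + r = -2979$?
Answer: $-3065$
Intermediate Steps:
$r = -2983$ ($r = -4 - 2979 = -2983$)
$r - 82 = -2983 - 82 = -3065$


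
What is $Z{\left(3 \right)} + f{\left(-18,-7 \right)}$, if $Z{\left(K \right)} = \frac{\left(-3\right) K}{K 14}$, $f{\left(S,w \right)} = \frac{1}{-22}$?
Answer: $- \frac{20}{77} \approx -0.25974$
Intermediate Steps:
$f{\left(S,w \right)} = - \frac{1}{22}$
$Z{\left(K \right)} = - \frac{3}{14}$ ($Z{\left(K \right)} = \frac{\left(-3\right) K}{14 K} = - 3 K \frac{1}{14 K} = - \frac{3}{14}$)
$Z{\left(3 \right)} + f{\left(-18,-7 \right)} = - \frac{3}{14} - \frac{1}{22} = - \frac{20}{77}$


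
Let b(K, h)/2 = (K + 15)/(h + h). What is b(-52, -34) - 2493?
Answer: -84725/34 ≈ -2491.9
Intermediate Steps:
b(K, h) = (15 + K)/h (b(K, h) = 2*((K + 15)/(h + h)) = 2*((15 + K)/((2*h))) = 2*((15 + K)*(1/(2*h))) = 2*((15 + K)/(2*h)) = (15 + K)/h)
b(-52, -34) - 2493 = (15 - 52)/(-34) - 2493 = -1/34*(-37) - 2493 = 37/34 - 2493 = -84725/34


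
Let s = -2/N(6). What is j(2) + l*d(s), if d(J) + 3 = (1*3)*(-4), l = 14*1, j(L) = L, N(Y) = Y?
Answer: -208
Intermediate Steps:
l = 14
s = -1/3 (s = -2/6 = -2*1/6 = -1/3 ≈ -0.33333)
d(J) = -15 (d(J) = -3 + (1*3)*(-4) = -3 + 3*(-4) = -3 - 12 = -15)
j(2) + l*d(s) = 2 + 14*(-15) = 2 - 210 = -208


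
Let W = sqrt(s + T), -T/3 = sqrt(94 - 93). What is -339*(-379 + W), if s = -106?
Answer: 128481 - 339*I*sqrt(109) ≈ 1.2848e+5 - 3539.3*I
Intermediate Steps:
T = -3 (T = -3*sqrt(94 - 93) = -3*sqrt(1) = -3*1 = -3)
W = I*sqrt(109) (W = sqrt(-106 - 3) = sqrt(-109) = I*sqrt(109) ≈ 10.44*I)
-339*(-379 + W) = -339*(-379 + I*sqrt(109)) = 128481 - 339*I*sqrt(109)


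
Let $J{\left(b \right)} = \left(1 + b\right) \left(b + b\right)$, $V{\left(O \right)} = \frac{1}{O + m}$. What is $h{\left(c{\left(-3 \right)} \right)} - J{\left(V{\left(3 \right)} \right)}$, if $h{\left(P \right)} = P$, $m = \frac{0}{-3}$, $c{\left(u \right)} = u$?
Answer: $- \frac{35}{9} \approx -3.8889$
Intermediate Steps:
$m = 0$ ($m = 0 \left(- \frac{1}{3}\right) = 0$)
$V{\left(O \right)} = \frac{1}{O}$ ($V{\left(O \right)} = \frac{1}{O + 0} = \frac{1}{O}$)
$J{\left(b \right)} = 2 b \left(1 + b\right)$ ($J{\left(b \right)} = \left(1 + b\right) 2 b = 2 b \left(1 + b\right)$)
$h{\left(c{\left(-3 \right)} \right)} - J{\left(V{\left(3 \right)} \right)} = -3 - \frac{2 \left(1 + \frac{1}{3}\right)}{3} = -3 - 2 \cdot \frac{1}{3} \left(1 + \frac{1}{3}\right) = -3 - 2 \cdot \frac{1}{3} \cdot \frac{4}{3} = -3 - \frac{8}{9} = - \frac{35}{9}$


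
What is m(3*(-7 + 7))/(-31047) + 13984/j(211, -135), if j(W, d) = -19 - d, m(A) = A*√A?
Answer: 3496/29 ≈ 120.55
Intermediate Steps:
m(A) = A^(3/2)
m(3*(-7 + 7))/(-31047) + 13984/j(211, -135) = (3*(-7 + 7))^(3/2)/(-31047) + 13984/(-19 - 1*(-135)) = (3*0)^(3/2)*(-1/31047) + 13984/(-19 + 135) = 0^(3/2)*(-1/31047) + 13984/116 = 0*(-1/31047) + 13984*(1/116) = 0 + 3496/29 = 3496/29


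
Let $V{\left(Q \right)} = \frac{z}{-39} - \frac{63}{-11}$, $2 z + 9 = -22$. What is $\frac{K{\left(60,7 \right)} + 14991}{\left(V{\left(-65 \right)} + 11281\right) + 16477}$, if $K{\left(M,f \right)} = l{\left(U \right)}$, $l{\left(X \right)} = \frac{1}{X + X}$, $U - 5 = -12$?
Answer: $\frac{90035517}{166751333} \approx 0.53994$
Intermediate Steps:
$z = - \frac{31}{2}$ ($z = - \frac{9}{2} + \frac{1}{2} \left(-22\right) = - \frac{9}{2} - 11 = - \frac{31}{2} \approx -15.5$)
$V{\left(Q \right)} = \frac{5255}{858}$ ($V{\left(Q \right)} = - \frac{31}{2 \left(-39\right)} - \frac{63}{-11} = \left(- \frac{31}{2}\right) \left(- \frac{1}{39}\right) - - \frac{63}{11} = \frac{31}{78} + \frac{63}{11} = \frac{5255}{858}$)
$U = -7$ ($U = 5 - 12 = -7$)
$l{\left(X \right)} = \frac{1}{2 X}$
$K{\left(M,f \right)} = - \frac{1}{14}$ ($K{\left(M,f \right)} = \frac{1}{2 \left(-7\right)} = \frac{1}{2} \left(- \frac{1}{7}\right) = - \frac{1}{14}$)
$\frac{K{\left(60,7 \right)} + 14991}{\left(V{\left(-65 \right)} + 11281\right) + 16477} = \frac{- \frac{1}{14} + 14991}{\left(\frac{5255}{858} + 11281\right) + 16477} = \frac{209873}{14 \left(\frac{9684353}{858} + 16477\right)} = \frac{209873}{14 \cdot \frac{23821619}{858}} = \frac{209873}{14} \cdot \frac{858}{23821619} = \frac{90035517}{166751333}$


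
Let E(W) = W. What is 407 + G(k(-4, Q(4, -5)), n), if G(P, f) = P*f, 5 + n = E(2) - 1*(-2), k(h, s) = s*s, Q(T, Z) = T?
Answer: 391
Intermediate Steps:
k(h, s) = s**2
n = -1 (n = -5 + (2 - 1*(-2)) = -5 + (2 + 2) = -5 + 4 = -1)
407 + G(k(-4, Q(4, -5)), n) = 407 + 4**2*(-1) = 407 + 16*(-1) = 407 - 16 = 391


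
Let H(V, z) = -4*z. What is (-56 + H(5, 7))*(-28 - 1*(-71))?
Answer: -3612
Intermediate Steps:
(-56 + H(5, 7))*(-28 - 1*(-71)) = (-56 - 4*7)*(-28 - 1*(-71)) = (-56 - 28)*(-28 + 71) = -84*43 = -3612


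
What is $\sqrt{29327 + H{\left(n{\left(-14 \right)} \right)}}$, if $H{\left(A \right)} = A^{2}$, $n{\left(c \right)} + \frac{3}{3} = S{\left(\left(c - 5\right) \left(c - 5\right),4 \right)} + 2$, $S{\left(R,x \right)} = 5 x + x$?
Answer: $48 \sqrt{13} \approx 173.07$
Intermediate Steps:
$S{\left(R,x \right)} = 6 x$
$n{\left(c \right)} = 25$ ($n{\left(c \right)} = -1 + \left(6 \cdot 4 + 2\right) = -1 + \left(24 + 2\right) = -1 + 26 = 25$)
$\sqrt{29327 + H{\left(n{\left(-14 \right)} \right)}} = \sqrt{29327 + 25^{2}} = \sqrt{29327 + 625} = \sqrt{29952} = 48 \sqrt{13}$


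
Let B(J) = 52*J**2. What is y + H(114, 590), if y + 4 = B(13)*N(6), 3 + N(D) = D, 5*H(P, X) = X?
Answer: 26478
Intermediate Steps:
H(P, X) = X/5
N(D) = -3 + D
y = 26360 (y = -4 + (52*13**2)*(-3 + 6) = -4 + (52*169)*3 = -4 + 8788*3 = -4 + 26364 = 26360)
y + H(114, 590) = 26360 + (1/5)*590 = 26360 + 118 = 26478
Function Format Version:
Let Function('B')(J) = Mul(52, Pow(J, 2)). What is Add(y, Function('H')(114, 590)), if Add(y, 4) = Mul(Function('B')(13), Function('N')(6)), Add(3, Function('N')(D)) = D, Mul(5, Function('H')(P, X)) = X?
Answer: 26478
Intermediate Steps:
Function('H')(P, X) = Mul(Rational(1, 5), X)
Function('N')(D) = Add(-3, D)
y = 26360 (y = Add(-4, Mul(Mul(52, Pow(13, 2)), Add(-3, 6))) = Add(-4, Mul(Mul(52, 169), 3)) = Add(-4, Mul(8788, 3)) = Add(-4, 26364) = 26360)
Add(y, Function('H')(114, 590)) = Add(26360, Mul(Rational(1, 5), 590)) = Add(26360, 118) = 26478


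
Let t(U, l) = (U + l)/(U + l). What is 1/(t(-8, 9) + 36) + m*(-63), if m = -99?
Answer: 230770/37 ≈ 6237.0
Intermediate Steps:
t(U, l) = 1
1/(t(-8, 9) + 36) + m*(-63) = 1/(1 + 36) - 99*(-63) = 1/37 + 6237 = 230770/37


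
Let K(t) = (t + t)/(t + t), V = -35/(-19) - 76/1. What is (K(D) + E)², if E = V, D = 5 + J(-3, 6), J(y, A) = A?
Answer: 1932100/361 ≈ 5352.1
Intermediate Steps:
V = -1409/19 (V = -35*(-1/19) - 76*1 = 35/19 - 76 = -1409/19 ≈ -74.158)
D = 11 (D = 5 + 6 = 11)
E = -1409/19 ≈ -74.158
K(t) = 1 (K(t) = (2*t)/((2*t)) = (2*t)*(1/(2*t)) = 1)
(K(D) + E)² = (1 - 1409/19)² = (-1390/19)² = 1932100/361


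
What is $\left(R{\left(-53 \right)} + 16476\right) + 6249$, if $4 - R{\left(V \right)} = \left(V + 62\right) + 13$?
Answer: $22707$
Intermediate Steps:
$R{\left(V \right)} = -71 - V$ ($R{\left(V \right)} = 4 - \left(\left(V + 62\right) + 13\right) = 4 - \left(\left(62 + V\right) + 13\right) = 4 - \left(75 + V\right) = -71 - V$)
$\left(R{\left(-53 \right)} + 16476\right) + 6249 = \left(\left(-71 - -53\right) + 16476\right) + 6249 = \left(\left(-71 + 53\right) + 16476\right) + 6249 = \left(-18 + 16476\right) + 6249 = 16458 + 6249 = 22707$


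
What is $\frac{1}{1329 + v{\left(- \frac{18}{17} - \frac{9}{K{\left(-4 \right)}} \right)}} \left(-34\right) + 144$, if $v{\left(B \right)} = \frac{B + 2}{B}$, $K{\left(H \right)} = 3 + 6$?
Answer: $\frac{3348557}{23258} \approx 143.97$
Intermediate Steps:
$K{\left(H \right)} = 9$
$v{\left(B \right)} = \frac{2 + B}{B}$
$\frac{1}{1329 + v{\left(- \frac{18}{17} - \frac{9}{K{\left(-4 \right)}} \right)}} \left(-34\right) + 144 = \frac{1}{1329 + \frac{2 - \left(1 + \frac{18}{17}\right)}{- \frac{18}{17} - \frac{9}{9}}} \left(-34\right) + 144 = \frac{1}{1329 + \frac{2 - \frac{35}{17}}{\left(-18\right) \frac{1}{17} - 1}} \left(-34\right) + 144 = \frac{1}{1329 + \frac{2 - \frac{35}{17}}{- \frac{18}{17} - 1}} \left(-34\right) + 144 = \frac{1}{1329 + \frac{2 - \frac{35}{17}}{- \frac{35}{17}}} \left(-34\right) + 144 = \frac{1}{1329 - - \frac{1}{35}} \left(-34\right) + 144 = \frac{1}{1329 + \frac{1}{35}} \left(-34\right) + 144 = \frac{1}{\frac{46516}{35}} \left(-34\right) + 144 = \frac{35}{46516} \left(-34\right) + 144 = - \frac{595}{23258} + 144 = \frac{3348557}{23258}$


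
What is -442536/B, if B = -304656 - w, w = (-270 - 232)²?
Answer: 110634/139165 ≈ 0.79498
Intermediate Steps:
w = 252004 (w = (-502)² = 252004)
B = -556660 (B = -304656 - 1*252004 = -304656 - 252004 = -556660)
-442536/B = -442536/(-556660) = -442536*(-1/556660) = 110634/139165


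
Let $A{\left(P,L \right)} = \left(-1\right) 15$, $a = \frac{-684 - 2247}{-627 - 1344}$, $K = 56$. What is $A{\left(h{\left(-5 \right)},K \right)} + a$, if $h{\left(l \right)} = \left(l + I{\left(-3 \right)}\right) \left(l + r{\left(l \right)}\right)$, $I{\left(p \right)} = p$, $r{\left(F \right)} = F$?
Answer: $- \frac{8878}{657} \approx -13.513$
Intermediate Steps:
$a = \frac{977}{657}$ ($a = - \frac{2931}{-1971} = \left(-2931\right) \left(- \frac{1}{1971}\right) = \frac{977}{657} \approx 1.4871$)
$h{\left(l \right)} = 2 l \left(-3 + l\right)$ ($h{\left(l \right)} = \left(l - 3\right) \left(l + l\right) = \left(-3 + l\right) 2 l = 2 l \left(-3 + l\right)$)
$A{\left(P,L \right)} = -15$
$A{\left(h{\left(-5 \right)},K \right)} + a = -15 + \frac{977}{657} = - \frac{8878}{657}$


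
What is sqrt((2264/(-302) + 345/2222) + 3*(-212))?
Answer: I*sqrt(72424168749922)/335522 ≈ 25.364*I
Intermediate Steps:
sqrt((2264/(-302) + 345/2222) + 3*(-212)) = sqrt((2264*(-1/302) + 345*(1/2222)) - 636) = sqrt((-1132/151 + 345/2222) - 636) = sqrt(-2463209/335522 - 636) = sqrt(-215855201/335522) = I*sqrt(72424168749922)/335522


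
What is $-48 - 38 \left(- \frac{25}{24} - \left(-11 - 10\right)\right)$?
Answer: $- \frac{9677}{12} \approx -806.42$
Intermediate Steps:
$-48 - 38 \left(- \frac{25}{24} - \left(-11 - 10\right)\right) = -48 - 38 \left(\left(-25\right) \frac{1}{24} - -21\right) = -48 - 38 \left(- \frac{25}{24} + 21\right) = -48 - \frac{9101}{12} = - \frac{9677}{12}$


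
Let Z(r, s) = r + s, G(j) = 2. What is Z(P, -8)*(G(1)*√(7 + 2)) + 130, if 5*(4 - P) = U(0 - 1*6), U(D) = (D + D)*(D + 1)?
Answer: 34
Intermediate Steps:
U(D) = 2*D*(1 + D) (U(D) = (2*D)*(1 + D) = 2*D*(1 + D))
P = -8 (P = 4 - 2*(0 - 1*6)*(1 + (0 - 1*6))/5 = 4 - 2*(0 - 6)*(1 + (0 - 6))/5 = 4 - 2*(-6)*(1 - 6)/5 = 4 - 2*(-6)*(-5)/5 = 4 - ⅕*60 = 4 - 12 = -8)
Z(P, -8)*(G(1)*√(7 + 2)) + 130 = (-8 - 8)*(2*√(7 + 2)) + 130 = -32*√9 + 130 = -32*3 + 130 = -16*6 + 130 = -96 + 130 = 34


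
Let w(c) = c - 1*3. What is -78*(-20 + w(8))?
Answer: 1170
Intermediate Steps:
w(c) = -3 + c (w(c) = c - 3 = -3 + c)
-78*(-20 + w(8)) = -78*(-20 + (-3 + 8)) = -78*(-20 + 5) = -78*(-15) = 1170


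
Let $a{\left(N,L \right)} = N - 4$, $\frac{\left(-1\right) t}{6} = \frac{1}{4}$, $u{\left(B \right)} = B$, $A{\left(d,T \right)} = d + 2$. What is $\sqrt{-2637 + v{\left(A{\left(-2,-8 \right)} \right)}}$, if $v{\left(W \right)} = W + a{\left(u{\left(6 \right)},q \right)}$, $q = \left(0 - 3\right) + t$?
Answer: $i \sqrt{2635} \approx 51.332 i$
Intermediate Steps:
$A{\left(d,T \right)} = 2 + d$
$t = - \frac{3}{2}$ ($t = - \frac{6}{4} = \left(-6\right) \frac{1}{4} = - \frac{3}{2} \approx -1.5$)
$q = - \frac{9}{2}$ ($q = \left(0 - 3\right) - \frac{3}{2} = -3 - \frac{3}{2} = - \frac{9}{2} \approx -4.5$)
$a{\left(N,L \right)} = -4 + N$
$v{\left(W \right)} = 2 + W$ ($v{\left(W \right)} = W + \left(-4 + 6\right) = W + 2 = 2 + W$)
$\sqrt{-2637 + v{\left(A{\left(-2,-8 \right)} \right)}} = \sqrt{-2637 + \left(2 + \left(2 - 2\right)\right)} = \sqrt{-2637 + \left(2 + 0\right)} = \sqrt{-2637 + 2} = \sqrt{-2635} = i \sqrt{2635}$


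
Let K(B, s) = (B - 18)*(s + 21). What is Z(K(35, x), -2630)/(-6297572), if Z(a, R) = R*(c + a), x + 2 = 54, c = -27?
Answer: 798205/1574393 ≈ 0.50699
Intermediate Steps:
x = 52 (x = -2 + 54 = 52)
K(B, s) = (-18 + B)*(21 + s)
Z(a, R) = R*(-27 + a)
Z(K(35, x), -2630)/(-6297572) = -2630*(-27 + (-378 - 18*52 + 21*35 + 35*52))/(-6297572) = -2630*(-27 + (-378 - 936 + 735 + 1820))*(-1/6297572) = -2630*(-27 + 1241)*(-1/6297572) = -2630*1214*(-1/6297572) = -3192820*(-1/6297572) = 798205/1574393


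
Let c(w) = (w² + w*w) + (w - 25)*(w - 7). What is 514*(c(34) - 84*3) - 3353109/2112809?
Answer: 2501017398169/2112809 ≈ 1.1837e+6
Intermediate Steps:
c(w) = 2*w² + (-25 + w)*(-7 + w) (c(w) = (w² + w²) + (-25 + w)*(-7 + w) = 2*w² + (-25 + w)*(-7 + w))
514*(c(34) - 84*3) - 3353109/2112809 = 514*((175 - 32*34 + 3*34²) - 84*3) - 3353109/2112809 = 514*((175 - 1088 + 3*1156) - 252) - 3353109/2112809 = 514*((175 - 1088 + 3468) - 252) - 1*3353109/2112809 = 514*(2555 - 252) - 3353109/2112809 = 514*2303 - 3353109/2112809 = 1183742 - 3353109/2112809 = 2501017398169/2112809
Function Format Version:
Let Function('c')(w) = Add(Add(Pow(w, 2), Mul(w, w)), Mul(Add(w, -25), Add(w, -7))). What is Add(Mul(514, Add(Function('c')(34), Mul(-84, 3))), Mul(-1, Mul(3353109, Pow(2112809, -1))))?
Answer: Rational(2501017398169, 2112809) ≈ 1.1837e+6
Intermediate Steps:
Function('c')(w) = Add(Mul(2, Pow(w, 2)), Mul(Add(-25, w), Add(-7, w))) (Function('c')(w) = Add(Add(Pow(w, 2), Pow(w, 2)), Mul(Add(-25, w), Add(-7, w))) = Add(Mul(2, Pow(w, 2)), Mul(Add(-25, w), Add(-7, w))))
Add(Mul(514, Add(Function('c')(34), Mul(-84, 3))), Mul(-1, Mul(3353109, Pow(2112809, -1)))) = Add(Mul(514, Add(Add(175, Mul(-32, 34), Mul(3, Pow(34, 2))), Mul(-84, 3))), Mul(-1, Mul(3353109, Pow(2112809, -1)))) = Add(Mul(514, Add(Add(175, -1088, Mul(3, 1156)), -252)), Mul(-1, Mul(3353109, Rational(1, 2112809)))) = Add(Mul(514, Add(Add(175, -1088, 3468), -252)), Mul(-1, Rational(3353109, 2112809))) = Add(Mul(514, Add(2555, -252)), Rational(-3353109, 2112809)) = Add(Mul(514, 2303), Rational(-3353109, 2112809)) = Add(1183742, Rational(-3353109, 2112809)) = Rational(2501017398169, 2112809)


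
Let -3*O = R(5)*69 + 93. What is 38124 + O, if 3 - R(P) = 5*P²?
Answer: 40899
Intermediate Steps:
R(P) = 3 - 5*P²
O = 2775 (O = -((3 - 5*5²)*69 + 93)/3 = -((3 - 5*25)*69 + 93)/3 = -((3 - 125)*69 + 93)/3 = -(-122*69 + 93)/3 = -(-8418 + 93)/3 = -⅓*(-8325) = 2775)
38124 + O = 38124 + 2775 = 40899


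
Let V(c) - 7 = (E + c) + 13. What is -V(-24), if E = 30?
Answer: -26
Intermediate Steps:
V(c) = 50 + c (V(c) = 7 + ((30 + c) + 13) = 7 + (43 + c) = 50 + c)
-V(-24) = -(50 - 24) = -1*26 = -26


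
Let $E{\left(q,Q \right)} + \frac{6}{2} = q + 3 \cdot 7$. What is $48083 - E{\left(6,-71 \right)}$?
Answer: $48059$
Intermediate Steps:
$E{\left(q,Q \right)} = 18 + q$ ($E{\left(q,Q \right)} = -3 + \left(q + 3 \cdot 7\right) = -3 + \left(q + 21\right) = -3 + \left(21 + q\right) = 18 + q$)
$48083 - E{\left(6,-71 \right)} = 48083 - \left(18 + 6\right) = 48083 - 24 = 48059$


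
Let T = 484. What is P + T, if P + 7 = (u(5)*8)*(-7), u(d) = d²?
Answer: -923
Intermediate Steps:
P = -1407 (P = -7 + (5²*8)*(-7) = -7 + (25*8)*(-7) = -7 + 200*(-7) = -7 - 1400 = -1407)
P + T = -1407 + 484 = -923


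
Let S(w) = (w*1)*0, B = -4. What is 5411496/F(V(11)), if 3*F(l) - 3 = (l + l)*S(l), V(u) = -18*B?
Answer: 5411496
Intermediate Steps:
S(w) = 0 (S(w) = w*0 = 0)
V(u) = 72 (V(u) = -18*(-4) = 72)
F(l) = 1 (F(l) = 1 + ((l + l)*0)/3 = 1 + ((2*l)*0)/3 = 1 + (⅓)*0 = 1 + 0 = 1)
5411496/F(V(11)) = 5411496/1 = 5411496*1 = 5411496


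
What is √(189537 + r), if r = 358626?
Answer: 21*√1243 ≈ 740.38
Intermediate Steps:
√(189537 + r) = √(189537 + 358626) = √548163 = 21*√1243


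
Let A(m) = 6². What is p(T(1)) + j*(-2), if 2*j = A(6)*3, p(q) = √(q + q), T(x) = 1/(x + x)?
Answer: -107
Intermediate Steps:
A(m) = 36
T(x) = 1/(2*x)
p(q) = √2*√q (p(q) = √(2*q) = √2*√q)
j = 54 (j = (36*3)/2 = (½)*108 = 54)
p(T(1)) + j*(-2) = √2*√((½)/1) + 54*(-2) = √2*√((½)*1) - 108 = √2*√(½) - 108 = √2*(√2/2) - 108 = 1 - 108 = -107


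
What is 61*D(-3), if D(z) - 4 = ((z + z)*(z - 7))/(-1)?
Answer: -3416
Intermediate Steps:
D(z) = 4 - 2*z*(-7 + z) (D(z) = 4 + ((z + z)*(z - 7))/(-1) = 4 + ((2*z)*(-7 + z))*(-1) = 4 + (2*z*(-7 + z))*(-1) = 4 - 2*z*(-7 + z))
61*D(-3) = 61*(4 - 2*(-3)**2 + 14*(-3)) = 61*(4 - 2*9 - 42) = 61*(4 - 18 - 42) = 61*(-56) = -3416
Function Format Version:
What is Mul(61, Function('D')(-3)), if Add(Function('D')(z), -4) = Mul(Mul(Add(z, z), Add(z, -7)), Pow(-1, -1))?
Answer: -3416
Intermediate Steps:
Function('D')(z) = Add(4, Mul(-2, z, Add(-7, z))) (Function('D')(z) = Add(4, Mul(Mul(Add(z, z), Add(z, -7)), Pow(-1, -1))) = Add(4, Mul(Mul(Mul(2, z), Add(-7, z)), -1)) = Add(4, Mul(Mul(2, z, Add(-7, z)), -1)) = Add(4, Mul(-2, z, Add(-7, z))))
Mul(61, Function('D')(-3)) = Mul(61, Add(4, Mul(-2, Pow(-3, 2)), Mul(14, -3))) = Mul(61, Add(4, Mul(-2, 9), -42)) = Mul(61, Add(4, -18, -42)) = Mul(61, -56) = -3416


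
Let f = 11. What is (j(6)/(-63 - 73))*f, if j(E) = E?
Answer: -33/68 ≈ -0.48529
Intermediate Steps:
(j(6)/(-63 - 73))*f = (6/(-63 - 73))*11 = (6/(-136))*11 = (6*(-1/136))*11 = -3/68*11 = -33/68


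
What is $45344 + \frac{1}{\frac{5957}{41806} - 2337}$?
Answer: $\frac{4429866847954}{97694665} \approx 45344.0$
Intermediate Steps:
$45344 + \frac{1}{\frac{5957}{41806} - 2337} = 45344 + \frac{1}{- \frac{97694665}{41806}} = 45344 - \frac{41806}{97694665} = \frac{4429866847954}{97694665}$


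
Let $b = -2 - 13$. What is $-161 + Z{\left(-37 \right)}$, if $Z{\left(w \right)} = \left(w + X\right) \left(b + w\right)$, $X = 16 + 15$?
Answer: $151$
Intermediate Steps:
$X = 31$
$b = -15$ ($b = -2 - 13 = -15$)
$Z{\left(w \right)} = \left(-15 + w\right) \left(31 + w\right)$ ($Z{\left(w \right)} = \left(w + 31\right) \left(-15 + w\right) = \left(31 + w\right) \left(-15 + w\right) = \left(-15 + w\right) \left(31 + w\right)$)
$-161 + Z{\left(-37 \right)} = -161 + \left(-465 + \left(-37\right)^{2} + 16 \left(-37\right)\right) = -161 - -312 = -161 + 312 = 151$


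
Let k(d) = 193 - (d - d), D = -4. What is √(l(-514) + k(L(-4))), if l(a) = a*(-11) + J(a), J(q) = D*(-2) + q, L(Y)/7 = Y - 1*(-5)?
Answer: 7*√109 ≈ 73.082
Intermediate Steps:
L(Y) = 35 + 7*Y (L(Y) = 7*(Y - 1*(-5)) = 7*(Y + 5) = 7*(5 + Y) = 35 + 7*Y)
J(q) = 8 + q (J(q) = -4*(-2) + q = 8 + q)
k(d) = 193 (k(d) = 193 - 1*0 = 193 + 0 = 193)
l(a) = 8 - 10*a (l(a) = a*(-11) + (8 + a) = -11*a + (8 + a) = 8 - 10*a)
√(l(-514) + k(L(-4))) = √((8 - 10*(-514)) + 193) = √((8 + 5140) + 193) = √(5148 + 193) = √5341 = 7*√109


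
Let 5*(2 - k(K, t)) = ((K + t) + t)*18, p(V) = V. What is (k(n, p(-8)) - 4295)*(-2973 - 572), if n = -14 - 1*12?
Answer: 14682681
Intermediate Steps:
n = -26 (n = -14 - 12 = -26)
k(K, t) = 2 - 36*t/5 - 18*K/5 (k(K, t) = 2 - ((K + t) + t)*18/5 = 2 - (K + 2*t)*18/5 = 2 - (18*K + 36*t)/5 = 2 + (-36*t/5 - 18*K/5) = 2 - 36*t/5 - 18*K/5)
(k(n, p(-8)) - 4295)*(-2973 - 572) = ((2 - 36/5*(-8) - 18/5*(-26)) - 4295)*(-2973 - 572) = ((2 + 288/5 + 468/5) - 4295)*(-3545) = (766/5 - 4295)*(-3545) = -20709/5*(-3545) = 14682681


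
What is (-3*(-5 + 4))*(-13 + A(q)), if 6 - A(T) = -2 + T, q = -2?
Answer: -9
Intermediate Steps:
A(T) = 8 - T (A(T) = 6 - (-2 + T) = 6 + (2 - T) = 8 - T)
(-3*(-5 + 4))*(-13 + A(q)) = (-3*(-5 + 4))*(-13 + (8 - 1*(-2))) = (-3*(-1))*(-13 + (8 + 2)) = 3*(-13 + 10) = 3*(-3) = -9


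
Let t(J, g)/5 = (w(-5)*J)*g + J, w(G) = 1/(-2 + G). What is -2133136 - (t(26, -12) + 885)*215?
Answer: -16794927/7 ≈ -2.3993e+6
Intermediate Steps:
t(J, g) = 5*J - 5*J*g/7 (t(J, g) = 5*((J/(-2 - 5))*g + J) = 5*((J/(-7))*g + J) = 5*((-J/7)*g + J) = 5*(-J*g/7 + J) = 5*(J - J*g/7) = 5*J - 5*J*g/7)
-2133136 - (t(26, -12) + 885)*215 = -2133136 - ((5/7)*26*(7 - 1*(-12)) + 885)*215 = -2133136 - ((5/7)*26*(7 + 12) + 885)*215 = -2133136 - ((5/7)*26*19 + 885)*215 = -2133136 - (2470/7 + 885)*215 = -2133136 - 8665*215/7 = -2133136 - 1*1862975/7 = -2133136 - 1862975/7 = -16794927/7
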